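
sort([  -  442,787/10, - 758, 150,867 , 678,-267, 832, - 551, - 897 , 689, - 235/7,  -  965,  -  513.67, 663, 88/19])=[ - 965, - 897, - 758, - 551, - 513.67, - 442, - 267,-235/7, 88/19, 787/10,150,663,678, 689, 832, 867 ]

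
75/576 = 25/192 = 0.13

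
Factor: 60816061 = 43^1*401^1*3527^1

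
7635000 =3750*2036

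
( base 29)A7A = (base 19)14GG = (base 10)8623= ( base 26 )cjh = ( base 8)20657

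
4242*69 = 292698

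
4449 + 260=4709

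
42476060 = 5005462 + 37470598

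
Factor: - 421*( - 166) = 2^1*83^1*421^1  =  69886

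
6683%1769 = 1376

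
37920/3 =12640 = 12640.00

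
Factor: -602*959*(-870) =502266660 =2^2* 3^1*5^1*7^2*29^1*43^1*137^1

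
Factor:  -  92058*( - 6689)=615775962 =2^1*3^1*67^1*229^1*6689^1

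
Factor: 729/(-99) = - 3^4*11^( - 1)= - 81/11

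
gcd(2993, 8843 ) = 1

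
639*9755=6233445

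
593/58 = 10 + 13/58 = 10.22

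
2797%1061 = 675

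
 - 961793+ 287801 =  - 673992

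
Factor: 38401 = 11^1*3491^1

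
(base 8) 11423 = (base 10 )4883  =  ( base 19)da0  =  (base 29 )5NB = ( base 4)1030103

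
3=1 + 2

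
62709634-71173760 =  - 8464126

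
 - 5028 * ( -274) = 1377672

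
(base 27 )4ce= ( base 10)3254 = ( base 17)b47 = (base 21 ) 77k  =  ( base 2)110010110110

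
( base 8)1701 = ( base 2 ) 1111000001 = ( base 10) 961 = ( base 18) 2h7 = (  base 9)1277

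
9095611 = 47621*191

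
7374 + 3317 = 10691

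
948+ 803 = 1751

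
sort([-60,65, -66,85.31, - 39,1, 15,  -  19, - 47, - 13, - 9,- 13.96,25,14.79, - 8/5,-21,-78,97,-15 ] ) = [-78, - 66,-60,-47,-39 , - 21, - 19, - 15,-13.96,-13,-9, - 8/5, 1, 14.79, 15,25,65,  85.31,97] 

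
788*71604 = 56423952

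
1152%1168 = 1152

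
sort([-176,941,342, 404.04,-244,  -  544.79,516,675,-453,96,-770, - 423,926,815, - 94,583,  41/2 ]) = [-770, - 544.79 ,-453,-423, - 244,  -  176, - 94, 41/2, 96, 342,404.04,516,583,675 , 815, 926,941] 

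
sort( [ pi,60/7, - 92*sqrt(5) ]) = [ - 92*sqrt(5 ), pi,60/7 ] 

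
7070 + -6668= 402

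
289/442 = 17/26 = 0.65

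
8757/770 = 1251/110 = 11.37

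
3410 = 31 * 110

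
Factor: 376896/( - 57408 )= - 151/23 =-  23^ ( - 1 ) * 151^1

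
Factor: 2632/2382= 1316/1191 = 2^2*3^(- 1 )*7^1*47^1*397^(-1 )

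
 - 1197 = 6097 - 7294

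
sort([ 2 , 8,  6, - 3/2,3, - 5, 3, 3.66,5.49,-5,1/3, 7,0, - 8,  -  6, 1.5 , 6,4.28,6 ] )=[ - 8 , - 6, - 5,-5,-3/2 , 0,1/3, 1.5, 2, 3,3,  3.66,4.28 , 5.49, 6,6 , 6, 7,8 ]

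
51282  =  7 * 7326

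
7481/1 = 7481 = 7481.00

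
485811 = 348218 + 137593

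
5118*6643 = 33998874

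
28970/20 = 2897/2 = 1448.50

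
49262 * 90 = 4433580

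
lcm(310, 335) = 20770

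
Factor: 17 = 17^1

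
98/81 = 98/81 =1.21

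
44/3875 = 44/3875 = 0.01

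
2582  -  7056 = -4474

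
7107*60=426420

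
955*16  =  15280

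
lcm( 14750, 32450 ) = 162250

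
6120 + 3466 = 9586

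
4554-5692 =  - 1138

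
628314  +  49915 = 678229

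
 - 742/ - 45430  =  53/3245 =0.02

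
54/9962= 27/4981 = 0.01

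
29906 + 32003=61909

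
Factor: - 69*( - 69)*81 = 3^6* 23^2=385641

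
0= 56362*0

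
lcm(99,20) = 1980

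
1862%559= 185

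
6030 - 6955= -925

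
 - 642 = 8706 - 9348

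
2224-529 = 1695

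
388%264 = 124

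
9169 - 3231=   5938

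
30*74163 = 2224890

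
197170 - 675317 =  - 478147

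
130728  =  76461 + 54267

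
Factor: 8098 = 2^1*4049^1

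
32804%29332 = 3472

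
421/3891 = 421/3891=0.11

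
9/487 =9/487= 0.02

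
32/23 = 1 +9/23  =  1.39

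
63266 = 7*9038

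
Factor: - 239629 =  - 13^1*18433^1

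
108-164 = -56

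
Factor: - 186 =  - 2^1*3^1*31^1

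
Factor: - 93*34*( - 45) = 142290 = 2^1 *3^3*5^1*17^1 * 31^1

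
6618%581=227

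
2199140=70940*31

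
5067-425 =4642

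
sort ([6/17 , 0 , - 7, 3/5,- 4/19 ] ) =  [ - 7,  -  4/19,0, 6/17, 3/5 ]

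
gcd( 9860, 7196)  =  4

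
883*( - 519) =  - 458277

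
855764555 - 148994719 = 706769836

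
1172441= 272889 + 899552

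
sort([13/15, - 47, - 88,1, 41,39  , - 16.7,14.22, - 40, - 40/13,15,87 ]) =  [ - 88, - 47,-40,-16.7, - 40/13,13/15,1,14.22,15, 39, 41,87 ]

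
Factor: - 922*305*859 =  - 241559390=- 2^1 * 5^1*61^1*461^1 * 859^1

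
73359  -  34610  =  38749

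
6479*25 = 161975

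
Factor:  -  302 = - 2^1*151^1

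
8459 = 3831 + 4628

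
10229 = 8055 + 2174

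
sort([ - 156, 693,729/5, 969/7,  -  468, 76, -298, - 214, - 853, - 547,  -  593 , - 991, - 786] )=[-991, - 853,-786, - 593,-547, - 468,-298,- 214, - 156, 76,969/7,729/5, 693 ] 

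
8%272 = 8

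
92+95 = 187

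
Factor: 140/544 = 35/136 = 2^ ( - 3)*5^1* 7^1*17^ (- 1 )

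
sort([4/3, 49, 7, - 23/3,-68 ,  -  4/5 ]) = [ - 68,-23/3, - 4/5,  4/3, 7,49]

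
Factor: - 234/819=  - 2^1*7^(-1) = - 2/7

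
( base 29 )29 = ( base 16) 43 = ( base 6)151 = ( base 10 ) 67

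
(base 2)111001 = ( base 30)1r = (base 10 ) 57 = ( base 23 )2b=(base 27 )23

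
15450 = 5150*3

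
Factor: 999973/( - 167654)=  - 2^( - 1)*13^2*17^( - 1 )*61^1*97^1*4931^( - 1)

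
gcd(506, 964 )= 2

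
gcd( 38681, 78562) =1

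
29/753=29/753=0.04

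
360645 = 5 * 72129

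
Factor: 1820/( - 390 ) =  - 14/3 =-2^1*3^(-1) * 7^1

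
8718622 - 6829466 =1889156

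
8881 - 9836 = -955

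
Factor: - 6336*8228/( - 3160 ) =6516576/395 =2^5* 3^2 * 5^( - 1)*11^3*17^1*79^( - 1)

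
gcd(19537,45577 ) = 7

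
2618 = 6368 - 3750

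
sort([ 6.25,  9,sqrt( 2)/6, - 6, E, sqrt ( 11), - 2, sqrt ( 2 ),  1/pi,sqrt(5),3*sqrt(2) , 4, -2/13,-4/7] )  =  [ - 6,-2,-4/7, - 2/13,sqrt( 2) /6,1/pi, sqrt (2),sqrt( 5 ),E,sqrt(11),4,3*sqrt( 2),6.25,9 ]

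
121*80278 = 9713638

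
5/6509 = 5/6509 = 0.00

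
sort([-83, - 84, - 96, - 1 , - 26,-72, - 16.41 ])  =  [ - 96, - 84,  -  83, - 72,-26,-16.41 , - 1 ]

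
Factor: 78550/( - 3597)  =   - 2^1*3^(- 1)*5^2*11^( - 1) * 109^( - 1)*1571^1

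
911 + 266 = 1177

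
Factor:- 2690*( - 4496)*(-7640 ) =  - 92399993600 = -  2^8*5^2*191^1*269^1*281^1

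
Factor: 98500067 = 227^1*397^1*1093^1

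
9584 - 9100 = 484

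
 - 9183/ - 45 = 204 + 1/15 =204.07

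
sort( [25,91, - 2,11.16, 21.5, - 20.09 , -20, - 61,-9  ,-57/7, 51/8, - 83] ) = [  -  83, - 61, - 20.09, - 20, - 9,-57/7  , - 2,51/8, 11.16, 21.5, 25, 91] 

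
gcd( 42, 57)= 3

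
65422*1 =65422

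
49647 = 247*201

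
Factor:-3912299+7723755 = 2^7*11^1*2707^1=3811456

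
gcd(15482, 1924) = 2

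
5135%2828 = 2307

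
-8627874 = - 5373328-3254546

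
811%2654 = 811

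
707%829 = 707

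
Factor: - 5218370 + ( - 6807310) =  - 2^4*3^1*5^1 * 89^1*563^1  =  - 12025680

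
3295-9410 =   -  6115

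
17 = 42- 25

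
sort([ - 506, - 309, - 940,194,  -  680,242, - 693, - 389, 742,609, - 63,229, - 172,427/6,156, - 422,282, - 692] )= [-940, - 693, - 692, - 680, - 506,- 422, - 389 , - 309, - 172,-63,427/6,156, 194, 229, 242,282 , 609,742 ] 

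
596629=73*8173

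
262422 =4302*61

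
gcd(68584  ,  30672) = 8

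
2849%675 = 149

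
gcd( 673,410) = 1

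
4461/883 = 5 + 46/883  =  5.05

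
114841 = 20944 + 93897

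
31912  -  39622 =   -  7710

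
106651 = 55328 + 51323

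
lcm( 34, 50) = 850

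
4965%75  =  15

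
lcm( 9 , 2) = 18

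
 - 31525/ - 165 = 6305/33 = 191.06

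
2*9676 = 19352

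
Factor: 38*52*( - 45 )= - 88920 = - 2^3*3^2*5^1*13^1*19^1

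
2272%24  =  16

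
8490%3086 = 2318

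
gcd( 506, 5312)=2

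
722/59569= 722/59569 = 0.01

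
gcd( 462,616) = 154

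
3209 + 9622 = 12831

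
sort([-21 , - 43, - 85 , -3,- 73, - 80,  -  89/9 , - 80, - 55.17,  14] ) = [ -85, - 80,  -  80 , - 73,-55.17,- 43, - 21,  -  89/9 , - 3, 14]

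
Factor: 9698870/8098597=2^1*5^1*13^ ( - 1)*23^1*37^(-1)*113^( - 1 )*149^( - 1)*42169^1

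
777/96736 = 777/96736 = 0.01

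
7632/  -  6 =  - 1272/1  =  - 1272.00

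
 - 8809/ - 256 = 34+105/256  =  34.41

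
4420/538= 2210/269  =  8.22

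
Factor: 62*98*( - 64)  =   - 388864 = -  2^8*7^2* 31^1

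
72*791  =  56952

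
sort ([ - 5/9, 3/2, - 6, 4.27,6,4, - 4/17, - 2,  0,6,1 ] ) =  [ - 6 , - 2, - 5/9, - 4/17, 0,1, 3/2,4, 4.27  ,  6,6]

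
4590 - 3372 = 1218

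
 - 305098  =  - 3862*79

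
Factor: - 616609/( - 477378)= 2^( -1 )*3^( - 2)*7^1 * 11^( - 1)*59^1*1493^1*2411^ (-1 )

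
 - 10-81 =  - 91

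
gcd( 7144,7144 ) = 7144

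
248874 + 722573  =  971447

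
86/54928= 43/27464  =  0.00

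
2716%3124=2716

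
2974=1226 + 1748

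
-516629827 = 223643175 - 740273002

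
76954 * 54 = 4155516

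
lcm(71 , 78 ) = 5538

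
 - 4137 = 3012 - 7149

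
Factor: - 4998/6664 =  - 2^(-2 )*3^1= - 3/4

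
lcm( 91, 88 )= 8008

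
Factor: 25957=101^1*257^1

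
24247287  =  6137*3951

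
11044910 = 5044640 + 6000270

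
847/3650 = 847/3650 = 0.23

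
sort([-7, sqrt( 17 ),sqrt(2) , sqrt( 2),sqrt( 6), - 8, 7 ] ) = [ - 8, - 7, sqrt ( 2),sqrt( 2) , sqrt( 6 ), sqrt (17 ), 7 ] 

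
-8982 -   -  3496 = - 5486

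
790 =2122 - 1332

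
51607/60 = 860 +7/60 = 860.12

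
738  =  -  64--802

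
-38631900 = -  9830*3930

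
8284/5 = 8284/5 = 1656.80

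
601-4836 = - 4235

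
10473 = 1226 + 9247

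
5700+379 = 6079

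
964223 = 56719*17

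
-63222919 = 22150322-85373241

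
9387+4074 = 13461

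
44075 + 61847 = 105922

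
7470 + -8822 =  - 1352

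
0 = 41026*0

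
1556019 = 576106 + 979913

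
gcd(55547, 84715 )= 1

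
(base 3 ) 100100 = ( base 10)252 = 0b11111100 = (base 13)165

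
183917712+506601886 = 690519598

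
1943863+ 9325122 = 11268985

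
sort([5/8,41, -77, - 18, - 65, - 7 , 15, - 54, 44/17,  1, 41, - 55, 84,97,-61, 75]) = [-77, - 65, - 61, - 55, - 54, - 18, - 7, 5/8,  1,  44/17, 15, 41 , 41 , 75, 84 , 97]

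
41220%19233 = 2754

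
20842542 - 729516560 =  - 708674018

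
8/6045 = 8/6045 = 0.00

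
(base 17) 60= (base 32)36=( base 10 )102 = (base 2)1100110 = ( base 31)39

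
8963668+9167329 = 18130997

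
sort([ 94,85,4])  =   [4, 85,94 ] 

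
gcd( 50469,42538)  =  1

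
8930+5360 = 14290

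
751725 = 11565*65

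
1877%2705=1877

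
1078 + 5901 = 6979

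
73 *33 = 2409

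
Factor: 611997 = 3^1*203999^1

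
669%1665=669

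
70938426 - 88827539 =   -  17889113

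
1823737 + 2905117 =4728854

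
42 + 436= 478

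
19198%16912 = 2286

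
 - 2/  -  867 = 2/867 = 0.00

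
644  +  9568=10212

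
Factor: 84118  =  2^1 * 137^1*307^1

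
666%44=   6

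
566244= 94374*6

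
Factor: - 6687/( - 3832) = 2^(  -  3)*3^2*479^( -1)*743^1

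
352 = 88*4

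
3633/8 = 454 + 1/8 = 454.12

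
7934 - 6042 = 1892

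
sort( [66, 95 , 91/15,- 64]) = [-64, 91/15 , 66,95]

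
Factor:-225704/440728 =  - 317/619 = -317^1*619^(-1)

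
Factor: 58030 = 2^1 *5^1 * 7^1*829^1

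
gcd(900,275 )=25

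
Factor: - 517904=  - 2^4* 32369^1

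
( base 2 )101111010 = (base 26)EE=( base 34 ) B4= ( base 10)378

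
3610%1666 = 278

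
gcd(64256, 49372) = 4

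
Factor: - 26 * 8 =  - 2^4 * 13^1 = -  208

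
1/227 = 1/227 = 0.00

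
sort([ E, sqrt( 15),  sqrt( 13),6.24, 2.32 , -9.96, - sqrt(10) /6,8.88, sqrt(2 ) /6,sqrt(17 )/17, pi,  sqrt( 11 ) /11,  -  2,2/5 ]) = [  -  9.96, - 2, - sqrt( 10 )/6,sqrt(2) /6,sqrt(17 )/17, sqrt( 11 )/11,2/5,2.32 , E , pi,  sqrt ( 13),sqrt( 15),  6.24, 8.88 ]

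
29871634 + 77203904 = 107075538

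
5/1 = 5= 5.00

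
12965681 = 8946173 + 4019508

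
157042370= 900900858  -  743858488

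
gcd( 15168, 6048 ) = 96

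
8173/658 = 12 + 277/658 = 12.42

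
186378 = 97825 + 88553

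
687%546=141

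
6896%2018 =842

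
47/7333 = 47/7333=0.01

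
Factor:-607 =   -  607^1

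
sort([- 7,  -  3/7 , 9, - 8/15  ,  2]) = [ - 7, - 8/15, - 3/7,2, 9 ] 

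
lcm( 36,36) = 36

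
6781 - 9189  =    -  2408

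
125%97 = 28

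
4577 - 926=3651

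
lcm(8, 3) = 24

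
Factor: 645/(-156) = - 2^(-2 )*5^1*13^( -1 ) *43^1 = - 215/52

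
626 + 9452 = 10078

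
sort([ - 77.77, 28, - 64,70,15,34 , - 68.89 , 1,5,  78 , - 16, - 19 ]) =[ -77.77, - 68.89,-64, - 19, - 16 , 1, 5, 15,28,34, 70,78]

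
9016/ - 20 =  - 451  +  1/5 =- 450.80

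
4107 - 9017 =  - 4910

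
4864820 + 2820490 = 7685310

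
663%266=131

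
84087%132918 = 84087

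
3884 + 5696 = 9580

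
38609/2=38609/2 = 19304.50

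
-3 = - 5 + 2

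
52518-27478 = 25040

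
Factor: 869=11^1*79^1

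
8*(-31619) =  -252952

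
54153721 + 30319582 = 84473303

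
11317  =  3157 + 8160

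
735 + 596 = 1331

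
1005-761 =244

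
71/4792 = 71/4792= 0.01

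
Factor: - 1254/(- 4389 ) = 2/7 = 2^1*7^ ( - 1)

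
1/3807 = 1/3807 = 0.00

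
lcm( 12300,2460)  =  12300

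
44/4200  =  11/1050= 0.01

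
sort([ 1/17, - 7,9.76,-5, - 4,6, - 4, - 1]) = [ - 7, - 5, - 4, - 4 , - 1, 1/17,6,9.76]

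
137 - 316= - 179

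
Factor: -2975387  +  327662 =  - 3^1*5^2*43^1*821^1 = -2647725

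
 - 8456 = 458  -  8914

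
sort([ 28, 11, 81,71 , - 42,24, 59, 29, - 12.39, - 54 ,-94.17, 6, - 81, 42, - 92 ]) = [ - 94.17, - 92, - 81,- 54,  -  42, - 12.39, 6, 11,  24 , 28, 29,42, 59, 71, 81]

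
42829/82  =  42829/82 =522.30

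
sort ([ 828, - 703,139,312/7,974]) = [ -703,312/7,139, 828, 974]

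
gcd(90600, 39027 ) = 3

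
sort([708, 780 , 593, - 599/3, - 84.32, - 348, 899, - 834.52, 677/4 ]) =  [ - 834.52, - 348, - 599/3, - 84.32, 677/4, 593,708,780, 899] 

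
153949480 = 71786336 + 82163144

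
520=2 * 260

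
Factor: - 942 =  - 2^1*3^1*157^1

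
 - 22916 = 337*( - 68 )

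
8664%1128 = 768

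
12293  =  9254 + 3039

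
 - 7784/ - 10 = 3892/5 = 778.40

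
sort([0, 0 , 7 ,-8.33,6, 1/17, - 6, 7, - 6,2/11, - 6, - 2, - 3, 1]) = [ - 8.33, - 6,- 6, - 6, -3, - 2, 0, 0,1/17, 2/11,1,6, 7, 7]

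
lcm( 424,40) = 2120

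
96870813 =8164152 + 88706661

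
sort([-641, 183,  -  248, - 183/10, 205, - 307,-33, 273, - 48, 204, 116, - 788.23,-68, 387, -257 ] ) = [ - 788.23 , - 641,-307,-257,-248,- 68,-48, - 33, - 183/10,116 , 183, 204,205,273,387 ] 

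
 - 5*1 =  - 5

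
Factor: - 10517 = -13^1* 809^1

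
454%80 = 54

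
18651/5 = 18651/5 =3730.20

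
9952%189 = 124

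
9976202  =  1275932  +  8700270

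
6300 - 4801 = 1499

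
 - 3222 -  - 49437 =46215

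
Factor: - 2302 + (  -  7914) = -10216 = - 2^3*1277^1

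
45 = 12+33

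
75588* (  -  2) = - 151176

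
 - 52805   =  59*( - 895 ) 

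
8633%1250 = 1133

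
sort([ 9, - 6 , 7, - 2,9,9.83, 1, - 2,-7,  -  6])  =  [ - 7  , - 6,-6, - 2, -2, 1,7,9,9, 9.83 ]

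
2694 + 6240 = 8934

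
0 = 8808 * 0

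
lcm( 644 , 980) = 22540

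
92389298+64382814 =156772112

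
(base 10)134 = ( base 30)4E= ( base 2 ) 10000110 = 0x86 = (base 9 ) 158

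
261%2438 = 261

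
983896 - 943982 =39914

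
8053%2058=1879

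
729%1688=729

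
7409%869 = 457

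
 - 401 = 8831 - 9232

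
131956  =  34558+97398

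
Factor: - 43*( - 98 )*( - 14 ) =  - 58996 = - 2^2*7^3*43^1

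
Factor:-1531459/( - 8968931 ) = 19^( - 1)*103^( - 1)*857^1*1787^1*4583^( - 1)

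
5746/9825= 5746/9825 = 0.58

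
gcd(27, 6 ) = 3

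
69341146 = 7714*8989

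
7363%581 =391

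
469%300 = 169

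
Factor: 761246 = 2^1*380623^1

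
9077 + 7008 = 16085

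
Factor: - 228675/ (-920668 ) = 2^(  -  2 )*3^1*5^2*7^(-1)*131^( - 1)*251^(-1)*3049^1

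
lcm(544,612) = 4896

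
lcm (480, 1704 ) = 34080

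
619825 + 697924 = 1317749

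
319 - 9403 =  - 9084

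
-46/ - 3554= 23/1777 = 0.01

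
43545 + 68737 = 112282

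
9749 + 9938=19687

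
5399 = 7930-2531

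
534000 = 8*66750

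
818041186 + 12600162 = 830641348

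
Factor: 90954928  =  2^4 * 139^1*40897^1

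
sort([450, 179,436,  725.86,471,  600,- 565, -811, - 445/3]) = [ - 811, - 565, - 445/3,179, 436,450,471,600, 725.86]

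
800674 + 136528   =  937202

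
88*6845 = 602360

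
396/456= 33/38 = 0.87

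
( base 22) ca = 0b100010010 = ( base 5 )2044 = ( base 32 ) 8I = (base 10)274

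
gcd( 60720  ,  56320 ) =880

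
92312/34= 2715 +1/17 = 2715.06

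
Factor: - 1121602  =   - 2^1*449^1*1249^1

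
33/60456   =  1/1832 = 0.00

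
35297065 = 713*49505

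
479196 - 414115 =65081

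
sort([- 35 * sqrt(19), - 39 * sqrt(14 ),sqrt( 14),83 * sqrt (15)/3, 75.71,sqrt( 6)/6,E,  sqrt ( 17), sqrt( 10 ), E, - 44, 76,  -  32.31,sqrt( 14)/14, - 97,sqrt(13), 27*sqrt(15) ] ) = [ - 35*sqrt( 19 ), -39*sqrt( 14 ), - 97,-44,  -  32.31,sqrt( 14)/14 , sqrt( 6) /6,E,E,sqrt( 10 ),sqrt( 13),sqrt(14 ),sqrt (17 ),75.71 , 76,27*sqrt(15),  83*sqrt ( 15)/3] 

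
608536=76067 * 8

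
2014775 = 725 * 2779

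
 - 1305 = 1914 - 3219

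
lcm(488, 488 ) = 488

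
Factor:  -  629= - 17^1*37^1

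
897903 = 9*99767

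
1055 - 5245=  - 4190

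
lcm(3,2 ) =6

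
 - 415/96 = -415/96 = - 4.32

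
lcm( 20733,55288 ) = 165864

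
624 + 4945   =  5569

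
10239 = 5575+4664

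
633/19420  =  633/19420 = 0.03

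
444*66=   29304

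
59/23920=59/23920  =  0.00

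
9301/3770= 9301/3770 = 2.47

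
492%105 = 72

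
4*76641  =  306564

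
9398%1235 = 753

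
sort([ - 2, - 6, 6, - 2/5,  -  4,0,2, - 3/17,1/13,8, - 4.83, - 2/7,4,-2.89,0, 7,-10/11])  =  [ - 6,  -  4.83, - 4, - 2.89,- 2,-10/11, - 2/5, - 2/7, - 3/17,0,0,1/13, 2, 4,6,7 , 8 ]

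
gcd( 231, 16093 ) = 77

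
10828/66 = 5414/33 = 164.06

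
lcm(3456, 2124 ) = 203904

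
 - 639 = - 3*213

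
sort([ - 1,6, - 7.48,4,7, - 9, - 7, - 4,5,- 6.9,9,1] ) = [ - 9, - 7.48, - 7, - 6.9, - 4, - 1,1,4, 5,6, 7, 9 ]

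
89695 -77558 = 12137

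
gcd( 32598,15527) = 1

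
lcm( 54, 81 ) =162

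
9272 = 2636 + 6636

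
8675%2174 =2153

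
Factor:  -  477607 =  - 13^1*36739^1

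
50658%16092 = 2382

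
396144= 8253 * 48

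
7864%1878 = 352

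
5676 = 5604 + 72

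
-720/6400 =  - 9/80 = - 0.11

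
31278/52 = 1203/2 =601.50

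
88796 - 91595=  - 2799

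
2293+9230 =11523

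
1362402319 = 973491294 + 388911025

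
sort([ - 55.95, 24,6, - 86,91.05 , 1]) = [-86, - 55.95,1,6, 24, 91.05 ]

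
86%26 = 8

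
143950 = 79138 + 64812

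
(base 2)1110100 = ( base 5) 431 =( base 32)3K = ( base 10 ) 116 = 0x74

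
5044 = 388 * 13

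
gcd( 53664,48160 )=1376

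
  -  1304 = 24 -1328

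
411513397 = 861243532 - 449730135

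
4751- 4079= 672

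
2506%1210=86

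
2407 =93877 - 91470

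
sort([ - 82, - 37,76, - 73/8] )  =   [ - 82, - 37  ,-73/8,76 ] 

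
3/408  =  1/136 = 0.01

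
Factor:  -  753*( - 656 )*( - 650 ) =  - 321079200 = - 2^5*3^1*5^2*13^1*41^1*251^1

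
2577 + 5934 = 8511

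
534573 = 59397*9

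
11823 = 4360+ 7463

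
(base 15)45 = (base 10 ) 65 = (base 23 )2j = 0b1000001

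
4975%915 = 400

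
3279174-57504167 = - 54224993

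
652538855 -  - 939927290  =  1592466145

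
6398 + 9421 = 15819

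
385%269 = 116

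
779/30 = 25+ 29/30 = 25.97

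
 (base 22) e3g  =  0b1101011001010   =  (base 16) 1ACA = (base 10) 6858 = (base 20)H2I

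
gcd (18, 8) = 2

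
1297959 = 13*99843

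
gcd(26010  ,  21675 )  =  4335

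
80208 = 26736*3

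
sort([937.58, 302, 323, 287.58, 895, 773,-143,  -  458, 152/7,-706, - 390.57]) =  [ - 706, - 458 ,-390.57, - 143, 152/7,287.58,302, 323,773,895 , 937.58 ]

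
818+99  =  917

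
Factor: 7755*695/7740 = 2^(-2 ) * 3^ (- 1 ) * 5^1 * 11^1 * 43^( - 1 )*47^1 * 139^1 = 359315/516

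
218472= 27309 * 8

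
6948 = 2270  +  4678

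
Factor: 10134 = 2^1*3^2*563^1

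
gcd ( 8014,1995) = 1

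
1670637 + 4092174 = 5762811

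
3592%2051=1541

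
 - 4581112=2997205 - 7578317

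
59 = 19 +40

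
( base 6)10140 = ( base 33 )183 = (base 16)54c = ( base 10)1356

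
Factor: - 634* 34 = - 21556 = - 2^2*17^1* 317^1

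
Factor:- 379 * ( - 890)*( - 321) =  - 2^1*3^1*5^1*89^1*107^1*379^1=   - 108276510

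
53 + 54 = 107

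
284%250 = 34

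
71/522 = 71/522=   0.14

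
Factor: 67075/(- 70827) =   -  3^ (-1) * 5^2*2683^1*23609^( - 1 )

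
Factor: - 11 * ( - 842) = 9262  =  2^1*11^1*421^1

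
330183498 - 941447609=-611264111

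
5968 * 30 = 179040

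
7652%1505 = 127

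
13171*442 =5821582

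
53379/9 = 5931 = 5931.00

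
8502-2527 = 5975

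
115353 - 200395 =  - 85042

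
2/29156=1/14578=0.00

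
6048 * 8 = 48384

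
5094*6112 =31134528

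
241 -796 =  - 555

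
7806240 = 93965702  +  -86159462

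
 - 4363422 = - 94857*46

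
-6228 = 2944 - 9172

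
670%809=670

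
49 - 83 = -34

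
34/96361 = 34/96361 = 0.00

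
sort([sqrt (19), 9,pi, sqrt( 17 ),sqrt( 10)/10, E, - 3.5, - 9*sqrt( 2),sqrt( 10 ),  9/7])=[ - 9 *sqrt( 2), - 3.5,sqrt( 10)/10,9/7, E , pi, sqrt( 10), sqrt( 17),sqrt( 19), 9]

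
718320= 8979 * 80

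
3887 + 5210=9097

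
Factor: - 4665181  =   - 83^1*56207^1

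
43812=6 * 7302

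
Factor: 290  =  2^1*5^1*29^1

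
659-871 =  - 212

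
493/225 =2 + 43/225 = 2.19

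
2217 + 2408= 4625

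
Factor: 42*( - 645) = - 27090 = - 2^1*3^2*5^1 * 7^1*43^1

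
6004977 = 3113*1929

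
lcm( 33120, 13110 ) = 629280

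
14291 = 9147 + 5144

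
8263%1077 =724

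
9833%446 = 21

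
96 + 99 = 195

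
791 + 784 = 1575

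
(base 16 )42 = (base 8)102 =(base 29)28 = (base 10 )66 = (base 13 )51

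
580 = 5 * 116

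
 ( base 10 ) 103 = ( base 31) 3A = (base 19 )58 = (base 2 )1100111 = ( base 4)1213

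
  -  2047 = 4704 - 6751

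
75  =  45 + 30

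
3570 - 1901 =1669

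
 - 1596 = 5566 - 7162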